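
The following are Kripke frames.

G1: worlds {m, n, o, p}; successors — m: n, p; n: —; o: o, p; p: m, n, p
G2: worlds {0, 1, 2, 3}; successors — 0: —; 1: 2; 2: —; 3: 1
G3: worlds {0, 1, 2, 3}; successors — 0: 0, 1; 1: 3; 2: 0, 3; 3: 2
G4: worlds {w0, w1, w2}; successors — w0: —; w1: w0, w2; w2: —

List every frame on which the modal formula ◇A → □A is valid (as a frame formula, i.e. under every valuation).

G2

This is the axiom for partial functionality; its first-order frame correspondent is ∀x ∀y ∀z (Rxy ∧ Rxz → y = z).
G1: fails — m sees both n and p.
G2: ✓.
G3: fails — 0 sees both 0 and 1.
G4: fails — w1 sees both w0 and w2.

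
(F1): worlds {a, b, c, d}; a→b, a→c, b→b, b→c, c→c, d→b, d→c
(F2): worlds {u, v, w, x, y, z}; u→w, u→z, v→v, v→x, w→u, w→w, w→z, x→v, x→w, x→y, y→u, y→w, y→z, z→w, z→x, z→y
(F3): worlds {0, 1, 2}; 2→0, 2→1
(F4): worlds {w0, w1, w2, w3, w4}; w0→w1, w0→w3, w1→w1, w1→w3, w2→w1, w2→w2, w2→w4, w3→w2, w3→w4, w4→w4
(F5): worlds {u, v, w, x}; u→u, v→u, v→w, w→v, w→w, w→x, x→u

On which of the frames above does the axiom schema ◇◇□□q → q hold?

(F3)

Frame correspondent (Sahlqvist): ∀x ∀y (xR²y → ∃w (yR²w ∧ x = w)) — i.e. a generalized confluence (Geach) condition.
(F1): fails — aR²b but no w with bR²w and a=w.
(F2): fails — vR²w but no t with wR²t and v=t.
(F3): ✓.
(F4): fails — w0R²w1 but no w with w1R²w and w0=w.
(F5): fails — vR²u but no t with uR²t and v=t.
Valid on: (F3).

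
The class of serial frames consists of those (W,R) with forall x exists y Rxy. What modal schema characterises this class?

□p → ◇p

The condition is seriality. The D schema □p → ◇p defines it.
Suppose □p→◇p is valid. At any x set V(p)=W. Then □p at x, so ◇p at x, so x has a successor.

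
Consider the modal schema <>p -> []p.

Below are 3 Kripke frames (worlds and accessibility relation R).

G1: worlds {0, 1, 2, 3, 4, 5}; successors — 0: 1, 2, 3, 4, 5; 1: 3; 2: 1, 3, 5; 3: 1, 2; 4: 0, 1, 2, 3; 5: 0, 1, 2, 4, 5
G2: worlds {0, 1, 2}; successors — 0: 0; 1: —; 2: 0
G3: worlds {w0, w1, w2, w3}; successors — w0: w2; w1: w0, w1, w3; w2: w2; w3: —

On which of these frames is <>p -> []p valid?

This is the axiom for partial functionality; its first-order frame correspondent is forall x forall y forall z (Rxy & Rxz -> y = z).
G1: fails — 0 sees both 1 and 2.
G2: satisfies the condition.
G3: fails — w1 sees both w0 and w1.
Valid on: G2.

G2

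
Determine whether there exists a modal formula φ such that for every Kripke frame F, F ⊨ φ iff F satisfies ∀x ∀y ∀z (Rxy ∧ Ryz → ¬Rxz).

Any modally definable frame class is closed under surjective bounded morphisms.
The 5-cycle (worlds a,b,c,d,e with a→b→c→d→e→a) is intransitive. Mapping every world to a single reflexive point • is a surjective bounded morphism; the reflexive point is not intransitive (R••∧R•• but R••).
So no modal formula (or set of formulas) defines exactly the intransitive frames.

No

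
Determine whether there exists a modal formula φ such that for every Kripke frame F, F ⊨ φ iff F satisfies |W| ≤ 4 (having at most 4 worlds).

Not definable by any modal formula

Any modally definable frame class is closed under disjoint unions.
Any modal formula valid on each of 5 disjoint one-world frames is valid on their disjoint union (validity is preserved under disjoint unions). Each one-world frame has |W|=1≤4, but the union has |W|=5.
Hence having at most 4 worlds is not modally definable.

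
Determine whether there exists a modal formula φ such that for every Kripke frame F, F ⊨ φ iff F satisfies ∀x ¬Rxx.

Not modally definable

Any modally definable frame class is closed under surjective bounded morphisms.
The 3-cycle (worlds w0,w1,w2 with w0→w1→w2→w0) is irreflexive, and the map sending every world to a single reflexive point • is a surjective bounded morphism (forth: every edge maps to (•,•); back: every world has a successor). So any modal formula valid on the 3-cycle is also valid on the reflexive point, which is not irreflexive.
So the class is not modally definable.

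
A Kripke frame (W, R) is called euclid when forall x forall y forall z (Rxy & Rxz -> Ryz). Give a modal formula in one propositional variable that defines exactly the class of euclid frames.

This is the Euclidean property; the standard corresponding axiom is 5: ◇q → □◇q.
Suppose ◇q→□◇q is valid. Take Rxy, Rxz and set V(q)={y}. Then ◇q at x, so □◇q at x, so ◇q at z, so some w with Rzw has q; w=y, i.e. Rzy. By symmetry of the argument, Ryz.

◇q → □◇q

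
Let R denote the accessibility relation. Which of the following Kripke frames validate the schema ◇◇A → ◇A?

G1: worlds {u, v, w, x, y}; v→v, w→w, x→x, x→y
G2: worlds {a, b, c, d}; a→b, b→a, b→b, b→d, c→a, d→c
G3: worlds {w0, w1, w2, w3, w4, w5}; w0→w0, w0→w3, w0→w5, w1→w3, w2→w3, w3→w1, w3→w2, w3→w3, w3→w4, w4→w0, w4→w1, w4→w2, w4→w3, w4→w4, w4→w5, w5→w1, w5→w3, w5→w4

G1

This is the axiom for transitivity; its first-order frame correspondent is ∀x ∀y ∀z (Rxy ∧ Ryz → Rxz).
G1: satisfies the condition.
G2: fails — Rdc and Rca but not Rda.
G3: fails — Rw1w3 and Rw3w1 but not Rw1w1.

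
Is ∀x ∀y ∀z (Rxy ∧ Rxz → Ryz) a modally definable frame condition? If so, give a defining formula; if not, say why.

Definable; ◇q → □◇q defines it

The condition is the Euclidean property. A defining modal formula is ◇q → □◇q.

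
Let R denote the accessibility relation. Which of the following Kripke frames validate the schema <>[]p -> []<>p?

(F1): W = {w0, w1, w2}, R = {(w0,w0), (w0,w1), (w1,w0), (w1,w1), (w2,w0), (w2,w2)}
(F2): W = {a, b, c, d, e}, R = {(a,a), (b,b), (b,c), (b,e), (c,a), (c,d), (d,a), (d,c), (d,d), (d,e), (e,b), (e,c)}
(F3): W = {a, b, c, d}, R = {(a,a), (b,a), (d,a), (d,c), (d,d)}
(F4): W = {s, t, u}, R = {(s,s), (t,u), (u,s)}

(F1), (F4)

The schema corresponds to convergence: forall x forall y forall z (Rxy & Rxz -> exists w (Ryw & Rzw)).
(F1): condition met.
(F2): fails — Rbc and Rbb but c and b have no common successor.
(F3): fails — Rdc and Rdc but c and c have no common successor.
(F4): condition met.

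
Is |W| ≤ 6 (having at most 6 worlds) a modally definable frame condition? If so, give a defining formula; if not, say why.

Any modally definable frame class is closed under disjoint unions.
Any modal formula valid on each of 7 disjoint one-world frames is valid on their disjoint union (validity is preserved under disjoint unions). Each one-world frame has |W|=1≤6, but the union has |W|=7.
So no modal formula (or set of formulas) defines exactly the |W|≤6 frames.

No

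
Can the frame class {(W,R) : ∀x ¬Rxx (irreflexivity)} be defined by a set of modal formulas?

Any modally definable frame class is closed under surjective bounded morphisms.
The 2-cycle (worlds a,b with a→b→a) is irreflexive, and the map sending every world to a single reflexive point • is a surjective bounded morphism (forth: every edge maps to (•,•); back: every world has a successor). So any modal formula valid on the 2-cycle is also valid on the reflexive point, which is not irreflexive.
Hence irreflexivity is not modally definable.

Not definable by any modal formula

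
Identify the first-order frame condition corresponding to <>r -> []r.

This is the CD axiom.
Its frame correspondent is partial functionality — forall x forall y forall z (Rxy & Rxz -> y = z).

partial functionality: forall x forall y forall z (Rxy & Rxz -> y = z)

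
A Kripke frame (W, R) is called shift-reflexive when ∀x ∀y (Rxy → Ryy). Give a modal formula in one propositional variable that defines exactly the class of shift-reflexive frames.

□(□r → r)

The condition is shift-reflexivity. The T□ schema □(□r → r) defines it.
Suppose □(□r→r) is valid. Take Rxy and set V(r)={w : Ryw}. Then at y, □r holds; since □(□r→r) at x, □r→r at y, so r at y, i.e. Ryy.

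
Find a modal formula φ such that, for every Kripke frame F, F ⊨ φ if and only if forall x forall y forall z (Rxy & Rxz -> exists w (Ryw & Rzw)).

This is convergence; the standard corresponding axiom is .2: ◇□ψ → □◇ψ.
Suppose ◇□ψ→□◇ψ is valid. Take Rxy, Rxz and set V(ψ)={w : Ryw}. Then □ψ at y so ◇□ψ at x, so □◇ψ at x, so ◇ψ at z, giving w with Rzw and Ryw.

◇□ψ → □◇ψ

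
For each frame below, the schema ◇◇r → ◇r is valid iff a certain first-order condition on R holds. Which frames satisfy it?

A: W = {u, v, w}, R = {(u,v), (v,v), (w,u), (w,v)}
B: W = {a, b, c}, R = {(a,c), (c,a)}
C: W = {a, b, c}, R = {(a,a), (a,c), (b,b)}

Frame correspondent (Sahlqvist): ∀x ∀y (xR²y → ∃w (y = w ∧ xRw)) — i.e. a generalized confluence (Geach) condition.
A: ✓.
B: fails — aR²a but no w with a=w and aRw.
C: ✓.
Valid on: A, C.

A, C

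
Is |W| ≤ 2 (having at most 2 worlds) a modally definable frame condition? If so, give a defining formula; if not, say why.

No — not modally definable

Any modally definable frame class is closed under disjoint unions.
Any modal formula valid on each of 3 disjoint one-world frames is valid on their disjoint union (validity is preserved under disjoint unions). Each one-world frame has |W|=1≤2, but the union has |W|=3.
So the class is not modally definable.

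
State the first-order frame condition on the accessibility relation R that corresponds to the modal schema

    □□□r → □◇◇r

This is a Sahlqvist (Geach-type) schema ◇^0□^3r → □^1◇^2r.
Minimal-valuation argument: fix x; take any y with xR^0y and any z with xR^1z. Set V(r) to the set of worlds R-reachable from y in exactly 3 steps. Then □^3r holds at y, so the antecedent holds at x; validity forces ◇^2r at z, giving a w with zR^2w and yR^3w.
First-order correspondent: ∀x ∀z (xRz → ∃w (xR³w ∧ zR²w)).

∀x ∀z (xRz → ∃w (xR³w ∧ zR²w))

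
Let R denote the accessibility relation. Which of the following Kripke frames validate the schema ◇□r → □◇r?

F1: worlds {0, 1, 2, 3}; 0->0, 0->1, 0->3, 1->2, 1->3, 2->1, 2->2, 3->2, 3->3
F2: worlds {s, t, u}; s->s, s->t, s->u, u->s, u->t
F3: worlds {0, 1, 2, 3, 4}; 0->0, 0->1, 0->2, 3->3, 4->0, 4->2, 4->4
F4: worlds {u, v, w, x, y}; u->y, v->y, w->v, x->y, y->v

F1, F4

The schema corresponds to convergence: ∀x ∀y ∀z (Rxy ∧ Rxz → ∃w (Ryw ∧ Rzw)).
F1: condition met.
F2: fails — Rsu and Rst but u and t have no common successor.
F3: fails — R00 and R02 but 0 and 2 have no common successor.
F4: condition met.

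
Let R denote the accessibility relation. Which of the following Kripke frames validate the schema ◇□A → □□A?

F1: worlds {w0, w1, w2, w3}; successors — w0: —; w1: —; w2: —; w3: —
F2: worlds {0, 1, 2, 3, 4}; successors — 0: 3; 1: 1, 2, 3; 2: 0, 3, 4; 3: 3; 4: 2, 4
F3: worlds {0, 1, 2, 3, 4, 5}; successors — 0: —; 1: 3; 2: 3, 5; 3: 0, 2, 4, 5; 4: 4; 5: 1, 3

This is the axiom for a generalized confluence (Geach) condition; its first-order frame correspondent is ∀x ∀y ∀z ((xRy ∧ xR²z) → ∃w (yRw ∧ z = w)).
F1: holds.
F2: fails — 1R1, 1R²0 but no w with 1Rw and 0=w.
F3: fails — 2R3, 2R²1 but no w with 3Rw and 1=w.

F1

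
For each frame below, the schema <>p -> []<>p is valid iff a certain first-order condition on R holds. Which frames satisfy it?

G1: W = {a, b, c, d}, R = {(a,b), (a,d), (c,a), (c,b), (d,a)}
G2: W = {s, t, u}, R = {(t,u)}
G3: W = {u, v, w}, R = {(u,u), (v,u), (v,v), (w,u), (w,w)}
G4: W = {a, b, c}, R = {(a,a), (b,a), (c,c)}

Frame correspondent (Sahlqvist): forall x forall y forall z (Rxy & Rxz -> Ryz) — i.e. the Euclidean property.
G1: fails — Rab and Rab but not Rbb.
G2: fails — Rtu and Rtu but not Ruu.
G3: fails — Rvu and Rvv but not Ruv.
G4: ✓.

G4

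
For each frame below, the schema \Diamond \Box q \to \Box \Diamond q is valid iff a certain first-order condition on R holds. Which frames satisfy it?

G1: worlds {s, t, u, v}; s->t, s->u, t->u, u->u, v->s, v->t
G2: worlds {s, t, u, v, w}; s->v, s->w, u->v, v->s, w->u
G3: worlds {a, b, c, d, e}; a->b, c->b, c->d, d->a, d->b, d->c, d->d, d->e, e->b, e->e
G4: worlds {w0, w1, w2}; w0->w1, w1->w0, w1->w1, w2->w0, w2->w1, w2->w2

G1, G4

Frame correspondent (Sahlqvist): \forall x \forall y \forall z (Rxy \wedge Rxz \to \exists w (Ryw \wedge Rzw)) — i.e. convergence.
G1: holds.
G2: fails — Rsv and Rsw but v and w have no common successor.
G3: fails — Rab and Rab but b and b have no common successor.
G4: holds.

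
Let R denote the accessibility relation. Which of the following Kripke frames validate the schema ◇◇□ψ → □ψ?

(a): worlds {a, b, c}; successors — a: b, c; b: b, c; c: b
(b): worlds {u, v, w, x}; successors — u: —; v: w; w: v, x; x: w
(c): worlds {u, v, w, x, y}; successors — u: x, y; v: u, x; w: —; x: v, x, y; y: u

This is the axiom for a generalized confluence (Geach) condition; its first-order frame correspondent is ∀x ∀y ∀z ((xR²y ∧ xRz) → ∃w (yRw ∧ z = w)).
(a): fails — aR²c, aRc but no w with cRw and c=w.
(b): satisfies the condition.
(c): fails — uR²v, uRy but no t with vRt and y=t.
Valid on: (b).

(b)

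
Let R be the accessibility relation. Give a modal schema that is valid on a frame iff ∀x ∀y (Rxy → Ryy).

□(□ψ → ψ)

A defining formula is □(□ψ → ψ) (the T□ axiom).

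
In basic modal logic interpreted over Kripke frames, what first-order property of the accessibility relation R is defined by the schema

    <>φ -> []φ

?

partial functionality

Suppose ◇φ→□φ is valid. Take Rxy, Rxz and set V(φ)={y}. Then ◇φ at x, so □φ at x, so φ at z, i.e. z=y.
Conversely, on a frame with partial functionality the schema holds at every world under every valuation.
So the correspondent is partial functionality.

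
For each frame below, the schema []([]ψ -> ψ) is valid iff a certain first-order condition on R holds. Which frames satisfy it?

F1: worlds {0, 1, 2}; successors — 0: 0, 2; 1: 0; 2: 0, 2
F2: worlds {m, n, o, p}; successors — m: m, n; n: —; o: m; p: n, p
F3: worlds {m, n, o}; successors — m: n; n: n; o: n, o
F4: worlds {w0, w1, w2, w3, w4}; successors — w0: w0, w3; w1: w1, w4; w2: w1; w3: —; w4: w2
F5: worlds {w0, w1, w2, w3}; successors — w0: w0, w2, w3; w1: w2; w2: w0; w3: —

F1, F3

The schema corresponds to shift-reflexivity: forall x forall y (Rxy -> Ryy).
F1: holds.
F2: fails — Rpn but not Rnn.
F3: holds.
F4: fails — Rw4w2 but not Rw2w2.
F5: fails — Rw1w2 but not Rw2w2.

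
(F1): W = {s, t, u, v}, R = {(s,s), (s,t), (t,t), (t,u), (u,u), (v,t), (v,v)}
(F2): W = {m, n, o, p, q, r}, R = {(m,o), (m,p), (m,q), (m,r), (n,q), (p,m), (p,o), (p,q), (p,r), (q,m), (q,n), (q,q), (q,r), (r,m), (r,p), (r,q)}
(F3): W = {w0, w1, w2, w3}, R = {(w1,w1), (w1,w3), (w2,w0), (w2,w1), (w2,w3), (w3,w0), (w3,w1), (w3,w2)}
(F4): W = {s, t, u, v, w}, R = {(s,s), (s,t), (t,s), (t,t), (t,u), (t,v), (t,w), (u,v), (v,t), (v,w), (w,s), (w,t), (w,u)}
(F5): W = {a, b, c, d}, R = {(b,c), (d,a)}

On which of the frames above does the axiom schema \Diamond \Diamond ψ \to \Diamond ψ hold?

Frame correspondent (Sahlqvist): \forall x \forall y \forall z (Rxy \wedge Ryz \to Rxz) — i.e. transitivity.
(F1): fails — Rvt and Rtu but not Rvu.
(F2): fails — Rpm and Rmp but not Rpp.
(F3): fails — Rw3w1 and Rw1w3 but not Rw3w3.
(F4): fails — Ruv and Rvw but not Ruw.
(F5): satisfies the condition.

(F5)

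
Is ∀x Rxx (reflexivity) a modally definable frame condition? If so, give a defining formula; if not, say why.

Yes: it is reflexivity, defined by the T schema □r → r.
Suppose □r→r is valid. At any x set V(r)={w : Rxw}. Then □r holds at x, so r holds at x, i.e. Rxx.

Definable; □r → r defines it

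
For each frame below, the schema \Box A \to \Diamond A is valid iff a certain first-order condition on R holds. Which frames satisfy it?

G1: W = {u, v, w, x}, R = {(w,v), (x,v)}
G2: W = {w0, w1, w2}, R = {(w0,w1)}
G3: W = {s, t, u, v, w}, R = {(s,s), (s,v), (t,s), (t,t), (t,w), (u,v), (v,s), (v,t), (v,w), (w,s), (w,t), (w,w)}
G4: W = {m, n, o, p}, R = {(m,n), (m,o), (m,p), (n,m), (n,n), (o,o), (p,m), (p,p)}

This is the axiom for seriality; its first-order frame correspondent is \forall x \exists y Rxy.
G1: fails — world u has no successor.
G2: fails — world w1 has no successor.
G3: ✓.
G4: ✓.
Valid on: G3, G4.

G3, G4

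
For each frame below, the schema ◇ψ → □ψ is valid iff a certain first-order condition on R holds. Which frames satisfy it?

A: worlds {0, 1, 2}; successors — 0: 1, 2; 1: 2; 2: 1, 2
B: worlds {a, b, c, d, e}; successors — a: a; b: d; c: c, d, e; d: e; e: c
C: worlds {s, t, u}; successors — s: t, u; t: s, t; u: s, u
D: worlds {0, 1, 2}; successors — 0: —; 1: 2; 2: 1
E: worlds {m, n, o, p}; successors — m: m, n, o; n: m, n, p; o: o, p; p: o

D

This is the axiom for partial functionality; its first-order frame correspondent is ∀x ∀y ∀z (Rxy ∧ Rxz → y = z).
A: fails — 0 sees both 1 and 2.
B: fails — c sees both c and d.
C: fails — s sees both t and u.
D: ✓.
E: fails — m sees both m and n.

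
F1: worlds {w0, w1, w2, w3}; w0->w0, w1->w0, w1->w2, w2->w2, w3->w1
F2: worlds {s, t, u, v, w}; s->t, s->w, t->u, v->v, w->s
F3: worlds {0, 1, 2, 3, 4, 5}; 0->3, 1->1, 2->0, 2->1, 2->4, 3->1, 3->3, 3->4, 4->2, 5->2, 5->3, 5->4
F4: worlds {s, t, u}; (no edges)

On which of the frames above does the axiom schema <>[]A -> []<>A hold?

The schema corresponds to convergence: forall x forall y forall z (Rxy & Rxz -> exists w (Ryw & Rzw)).
F1: fails — Rw1w2 and Rw1w0 but w2 and w0 have no common successor.
F2: fails — Rsw and Rst but w and t have no common successor.
F3: fails — R20 and R21 but 0 and 1 have no common successor.
F4: satisfies the condition.

F4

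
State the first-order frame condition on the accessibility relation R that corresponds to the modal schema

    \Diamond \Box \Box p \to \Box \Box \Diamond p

This is a Sahlqvist (Geach-type) schema ◇^1□^2p → □^2◇^1p.
Minimal-valuation argument: fix x; take any y with xR^1y and any z with xR^2z. Set V(p) to the set of worlds R-reachable from y in exactly 2 steps. Then □^2p holds at y, so the antecedent holds at x; validity forces ◇^1p at z, giving a w with zR^1w and yR^2w.
First-order correspondent: \forall x \forall y \forall z ((xRy \wedge x R^2 z) \to \exists w (y R^2 w \wedge zRw)).

\forall x \forall y \forall z ((xRy \wedge x R^2 z) \to \exists w (y R^2 w \wedge zRw))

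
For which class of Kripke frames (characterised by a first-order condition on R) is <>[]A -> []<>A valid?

Suppose ◇□A→□◇A is valid. Take Rxy, Rxz and set V(A)={w : Ryw}. Then □A at y so ◇□A at x, so □◇A at x, so ◇A at z, giving w with Rzw and Ryw.
The converse is a direct semantic check.
So the correspondent is convergence.

Convergence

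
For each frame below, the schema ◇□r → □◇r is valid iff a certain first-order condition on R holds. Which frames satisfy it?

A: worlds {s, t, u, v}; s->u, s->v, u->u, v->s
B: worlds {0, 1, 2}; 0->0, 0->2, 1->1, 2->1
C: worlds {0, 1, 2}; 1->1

C

The schema corresponds to convergence: ∀x ∀y ∀z (Rxy ∧ Rxz → ∃w (Ryw ∧ Rzw)).
A: fails — Rsu and Rsv but u and v have no common successor.
B: fails — R00 and R02 but 0 and 2 have no common successor.
C: ✓.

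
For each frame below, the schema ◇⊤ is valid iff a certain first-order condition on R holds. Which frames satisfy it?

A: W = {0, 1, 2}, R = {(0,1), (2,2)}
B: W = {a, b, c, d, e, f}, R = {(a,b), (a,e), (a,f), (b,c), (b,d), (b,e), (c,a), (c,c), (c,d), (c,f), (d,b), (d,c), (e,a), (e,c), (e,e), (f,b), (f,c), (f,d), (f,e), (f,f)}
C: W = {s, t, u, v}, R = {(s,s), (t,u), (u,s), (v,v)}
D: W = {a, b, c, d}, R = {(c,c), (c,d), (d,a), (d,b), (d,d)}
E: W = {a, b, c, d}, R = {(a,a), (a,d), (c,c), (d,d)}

Frame correspondent (Sahlqvist): ∀x ∃y Rxy — i.e. seriality.
A: fails — world 1 has no successor.
B: holds.
C: holds.
D: fails — world a has no successor.
E: fails — world b has no successor.
Valid on: B, C.

B, C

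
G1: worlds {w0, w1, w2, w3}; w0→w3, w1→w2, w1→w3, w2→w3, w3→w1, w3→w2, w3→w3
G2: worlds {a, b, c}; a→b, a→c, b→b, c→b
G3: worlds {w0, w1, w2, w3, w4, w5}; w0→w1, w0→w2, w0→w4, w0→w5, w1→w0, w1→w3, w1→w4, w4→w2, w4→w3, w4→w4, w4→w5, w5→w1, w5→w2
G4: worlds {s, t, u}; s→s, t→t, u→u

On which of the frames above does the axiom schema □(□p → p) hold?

This is the axiom for shift-reflexivity; its first-order frame correspondent is ∀x ∀y (Rxy → Ryy).
G1: fails — Rw1w2 but not Rw2w2.
G2: fails — Rac but not Rcc.
G3: fails — Rw1w0 but not Rw0w0.
G4: holds.
Valid on: G4.

G4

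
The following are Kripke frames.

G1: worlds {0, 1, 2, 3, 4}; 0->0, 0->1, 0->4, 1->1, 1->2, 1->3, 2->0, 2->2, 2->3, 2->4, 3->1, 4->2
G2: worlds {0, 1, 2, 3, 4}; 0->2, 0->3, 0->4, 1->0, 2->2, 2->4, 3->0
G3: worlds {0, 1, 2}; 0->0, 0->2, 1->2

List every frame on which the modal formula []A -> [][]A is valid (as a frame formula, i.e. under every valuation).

G3

This is the axiom for transitivity; its first-order frame correspondent is forall x forall y forall z (Rxy & Ryz -> Rxz).
G1: fails — R31 and R12 but not R32.
G2: fails — R10 and R02 but not R12.
G3: satisfies the condition.
Valid on: G3.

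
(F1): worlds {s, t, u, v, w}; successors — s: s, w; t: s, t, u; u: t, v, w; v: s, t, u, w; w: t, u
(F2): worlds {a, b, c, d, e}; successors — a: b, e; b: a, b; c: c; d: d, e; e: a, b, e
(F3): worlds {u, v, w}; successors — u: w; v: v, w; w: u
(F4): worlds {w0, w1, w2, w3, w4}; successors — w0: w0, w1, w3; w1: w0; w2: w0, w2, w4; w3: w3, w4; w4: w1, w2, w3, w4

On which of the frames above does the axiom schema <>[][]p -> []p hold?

This is the axiom for a generalized confluence (Geach) condition; its first-order frame correspondent is forall x forall y forall z ((xRy & xRz) -> exists w (y R^2 w & z = w)).
(F1): condition met.
(F2): fails — dRe, dRd but no w with eR²w and d=w.
(F3): fails — vRw, vRv but no t with wR²t and v=t.
(F4): fails — w0Rw3, w0Rw0 but no w with w3R²w and w0=w.

(F1)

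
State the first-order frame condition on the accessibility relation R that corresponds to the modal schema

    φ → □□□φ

This is a Sahlqvist (Geach-type) schema ◇^0□^0φ → □^3◇^0φ.
Minimal-valuation argument: fix x; take any y with xR^0y and any z with xR^3z. Set V(φ) to the set of worlds R-reachable from y in exactly 0 steps. Then □^0φ holds at y, so the antecedent holds at x; validity forces ◇^0φ at z, giving a w with zR^0w and yR^0w.
First-order correspondent: ∀x ∀z (xR³z → ∃w (x = w ∧ z = w)).

∀x ∀z (xR³z → ∃w (x = w ∧ z = w))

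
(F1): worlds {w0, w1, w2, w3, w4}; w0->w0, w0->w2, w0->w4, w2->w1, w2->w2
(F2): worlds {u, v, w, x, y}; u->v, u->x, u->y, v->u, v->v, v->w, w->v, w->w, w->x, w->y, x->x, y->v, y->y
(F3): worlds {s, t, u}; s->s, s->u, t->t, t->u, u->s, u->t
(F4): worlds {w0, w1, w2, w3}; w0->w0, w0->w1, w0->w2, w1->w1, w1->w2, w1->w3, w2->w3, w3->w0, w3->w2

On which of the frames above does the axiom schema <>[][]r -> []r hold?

This is the axiom for a generalized confluence (Geach) condition; its first-order frame correspondent is forall x forall y forall z ((xRy & xRz) -> exists w (y R^2 w & z = w)).
(F1): fails — w0Rw2, w0Rw0 but no w with w2R²w and w0=w.
(F2): fails — uRx, uRv but no t with xR²t and v=t.
(F3): holds.
(F4): fails — w0Rw2, w0Rw1 but no w with w2R²w and w1=w.
Valid on: (F3).

(F3)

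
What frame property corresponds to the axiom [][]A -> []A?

Suppose □□A→□A is valid. Take Rxy and set V(A)={w : xR²w}. Then □□A at x, so □A at x, so A at y, i.e. ∃z(Rxz∧Rzy).

density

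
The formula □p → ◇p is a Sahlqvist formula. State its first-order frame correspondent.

Suppose □p→◇p is valid. At any x set V(p)=W. Then □p at x, so ◇p at x, so x has a successor.

seriality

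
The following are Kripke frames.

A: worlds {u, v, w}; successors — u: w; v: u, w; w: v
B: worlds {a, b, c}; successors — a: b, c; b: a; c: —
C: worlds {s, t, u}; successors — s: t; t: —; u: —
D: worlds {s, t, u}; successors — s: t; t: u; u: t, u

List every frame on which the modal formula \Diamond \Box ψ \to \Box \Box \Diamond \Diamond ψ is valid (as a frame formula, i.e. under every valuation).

Frame correspondent (Sahlqvist): \forall x \forall y \forall z ((xRy \wedge x R^2 z) \to \exists w (yRw \wedge z R^2 w)) — i.e. a generalized confluence (Geach) condition.
A: fails — vRw, vR²w but no t with wRt and wR²t.
B: fails — aRc, aR²a but no w with cRw and aR²w.
C: satisfies the condition.
D: satisfies the condition.
Valid on: C, D.

C, D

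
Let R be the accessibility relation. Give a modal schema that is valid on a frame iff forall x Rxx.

This is reflexivity; the standard corresponding axiom is T: □ψ → ψ.
Suppose □ψ→ψ is valid. At any x set V(ψ)={w : Rxw}. Then □ψ holds at x, so ψ holds at x, i.e. Rxx.

□ψ → ψ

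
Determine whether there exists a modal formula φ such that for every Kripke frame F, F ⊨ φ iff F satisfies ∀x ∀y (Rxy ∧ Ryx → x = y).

Any modally definable frame class is closed under surjective bounded morphisms.
The 4-cycle (worlds w0,w1,w2,w3 with w0→w1→w2→w3→w0) is antisymmetric. Sending even-indexed worlds to s and odd-indexed worlds to t is a surjective bounded morphism onto the two-world frame with s↔t, which is not antisymmetric.
So the class is not modally definable.

No — not modally definable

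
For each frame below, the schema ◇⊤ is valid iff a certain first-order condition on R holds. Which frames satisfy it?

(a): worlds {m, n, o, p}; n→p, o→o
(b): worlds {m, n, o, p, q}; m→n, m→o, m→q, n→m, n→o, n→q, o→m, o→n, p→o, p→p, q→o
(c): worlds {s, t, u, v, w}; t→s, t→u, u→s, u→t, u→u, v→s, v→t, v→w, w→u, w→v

The schema corresponds to seriality: ∀x ∃y Rxy.
(a): fails — world m has no successor.
(b): condition met.
(c): fails — world s has no successor.
Valid on: (b).

(b)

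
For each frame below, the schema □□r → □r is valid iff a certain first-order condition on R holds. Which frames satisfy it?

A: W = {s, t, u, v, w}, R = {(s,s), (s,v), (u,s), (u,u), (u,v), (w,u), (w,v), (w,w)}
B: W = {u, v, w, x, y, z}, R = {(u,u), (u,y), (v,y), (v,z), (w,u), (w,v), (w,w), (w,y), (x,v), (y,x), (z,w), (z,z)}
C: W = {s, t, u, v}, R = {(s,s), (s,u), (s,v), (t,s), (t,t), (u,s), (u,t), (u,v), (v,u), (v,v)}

This is the axiom for density; its first-order frame correspondent is ∀x ∀y (Rxy → ∃z (Rxz ∧ Rzy)).
A: holds.
B: fails — Ryx but no t with Ryt and Rtx.
C: holds.
Valid on: A, C.

A, C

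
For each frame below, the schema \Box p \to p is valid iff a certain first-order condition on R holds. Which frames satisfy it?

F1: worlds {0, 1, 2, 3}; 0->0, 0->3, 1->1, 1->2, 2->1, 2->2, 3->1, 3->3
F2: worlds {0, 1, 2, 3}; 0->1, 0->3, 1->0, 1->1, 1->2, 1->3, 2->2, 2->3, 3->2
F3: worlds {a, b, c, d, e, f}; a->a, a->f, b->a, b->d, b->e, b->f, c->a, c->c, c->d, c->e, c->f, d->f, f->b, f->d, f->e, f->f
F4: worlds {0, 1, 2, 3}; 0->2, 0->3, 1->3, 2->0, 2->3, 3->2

The schema corresponds to reflexivity: \forall x Rxx.
F1: ✓.
F2: fails — world 0 does not see itself.
F3: fails — world b does not see itself.
F4: fails — world 0 does not see itself.
Valid on: F1.

F1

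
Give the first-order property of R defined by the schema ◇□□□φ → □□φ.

This is a Sahlqvist (Geach-type) schema ◇^1□^3φ → □^2◇^0φ.
Minimal-valuation argument: fix x; take any y with xR^1y and any z with xR^2z. Set V(φ) to the set of worlds R-reachable from y in exactly 3 steps. Then □^3φ holds at y, so the antecedent holds at x; validity forces ◇^0φ at z, giving a w with zR^0w and yR^3w.
First-order correspondent: ∀x ∀y ∀z ((xRy ∧ xR²z) → ∃w (yR³w ∧ z = w)).

∀x ∀y ∀z ((xRy ∧ xR²z) → ∃w (yR³w ∧ z = w))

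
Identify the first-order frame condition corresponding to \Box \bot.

This schema is the Ver axiom.
It corresponds to emptiness of R: \forall x \forall y \neg Rxy.

emptiness of R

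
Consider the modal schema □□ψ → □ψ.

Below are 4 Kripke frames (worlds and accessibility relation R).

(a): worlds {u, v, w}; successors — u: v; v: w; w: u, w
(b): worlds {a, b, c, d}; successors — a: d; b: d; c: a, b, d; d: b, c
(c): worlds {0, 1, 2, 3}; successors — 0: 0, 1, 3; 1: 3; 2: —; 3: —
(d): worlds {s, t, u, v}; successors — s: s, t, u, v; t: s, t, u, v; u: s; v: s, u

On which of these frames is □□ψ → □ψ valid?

(d)

Frame correspondent (Sahlqvist): ∀x ∀y (Rxy → ∃z (Rxz ∧ Rzy)) — i.e. density.
(a): fails — Ruv but no z with Ruz and Rzv.
(b): fails — Rdc but no z with Rdz and Rzc.
(c): fails — R13 but no z with R1z and Rz3.
(d): satisfies the condition.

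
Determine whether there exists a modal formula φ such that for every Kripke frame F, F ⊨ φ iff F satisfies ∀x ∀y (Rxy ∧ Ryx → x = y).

Not definable by any modal formula

Any modally definable frame class is closed under surjective bounded morphisms.
The 4-cycle (worlds w0,w1,w2,w3 with w0→w1→w2→w3→w0) is antisymmetric. Sending even-indexed worlds to s and odd-indexed worlds to t is a surjective bounded morphism onto the two-world frame with s↔t, which is not antisymmetric.
So no modal formula (or set of formulas) defines exactly the antisymmetric frames.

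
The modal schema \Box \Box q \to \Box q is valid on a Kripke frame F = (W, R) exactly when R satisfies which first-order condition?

This schema is the C4 axiom.
It corresponds to density: \forall x \forall y (Rxy \to \exists z (Rxz \wedge Rzy)).

Density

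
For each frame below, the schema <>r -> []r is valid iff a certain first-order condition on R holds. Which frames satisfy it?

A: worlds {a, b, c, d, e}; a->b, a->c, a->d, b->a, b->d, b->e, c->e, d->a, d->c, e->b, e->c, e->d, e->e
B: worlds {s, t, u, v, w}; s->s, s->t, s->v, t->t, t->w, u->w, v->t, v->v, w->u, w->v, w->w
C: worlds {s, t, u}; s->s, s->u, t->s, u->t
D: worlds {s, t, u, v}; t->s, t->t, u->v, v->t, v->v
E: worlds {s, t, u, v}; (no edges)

E

This is the axiom for partial functionality; its first-order frame correspondent is forall x forall y forall z (Rxy & Rxz -> y = z).
A: fails — a sees both b and c.
B: fails — s sees both s and t.
C: fails — s sees both s and u.
D: fails — t sees both s and t.
E: condition met.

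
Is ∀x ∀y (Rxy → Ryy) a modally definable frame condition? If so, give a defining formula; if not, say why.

Definable; □(□q → q) defines it

Yes: it is shift-reflexivity, defined by the T□ schema □(□q → q).
Suppose □(□q→q) is valid. Take Rxy and set V(q)={w : Ryw}. Then at y, □q holds; since □(□q→q) at x, □q→q at y, so q at y, i.e. Ryy.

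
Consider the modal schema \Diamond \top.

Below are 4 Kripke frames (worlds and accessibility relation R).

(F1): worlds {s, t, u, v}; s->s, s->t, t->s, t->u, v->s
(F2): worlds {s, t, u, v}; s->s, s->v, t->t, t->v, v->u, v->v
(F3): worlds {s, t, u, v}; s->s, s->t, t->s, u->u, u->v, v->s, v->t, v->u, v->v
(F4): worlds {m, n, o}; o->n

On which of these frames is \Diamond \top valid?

(F3)

The schema corresponds to seriality: \forall x \exists y Rxy.
(F1): fails — world u has no successor.
(F2): fails — world u has no successor.
(F3): condition met.
(F4): fails — world m has no successor.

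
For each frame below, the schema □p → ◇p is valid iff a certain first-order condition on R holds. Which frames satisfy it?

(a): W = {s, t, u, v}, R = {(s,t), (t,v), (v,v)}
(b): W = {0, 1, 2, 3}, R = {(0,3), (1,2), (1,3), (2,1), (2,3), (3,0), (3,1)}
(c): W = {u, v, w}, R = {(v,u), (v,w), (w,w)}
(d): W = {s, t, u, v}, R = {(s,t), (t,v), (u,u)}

(b)

The schema corresponds to seriality: ∀x ∃y Rxy.
(a): fails — world u has no successor.
(b): satisfies the condition.
(c): fails — world u has no successor.
(d): fails — world v has no successor.
Valid on: (b).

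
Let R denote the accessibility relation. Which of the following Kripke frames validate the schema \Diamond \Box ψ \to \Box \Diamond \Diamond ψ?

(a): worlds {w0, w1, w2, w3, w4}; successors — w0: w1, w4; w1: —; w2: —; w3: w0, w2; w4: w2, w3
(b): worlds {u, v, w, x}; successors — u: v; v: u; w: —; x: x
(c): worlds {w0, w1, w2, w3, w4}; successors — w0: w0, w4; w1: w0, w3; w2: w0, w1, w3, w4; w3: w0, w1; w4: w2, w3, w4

This is the axiom for a generalized confluence (Geach) condition; its first-order frame correspondent is \forall x \forall y \forall z ((xRy \wedge xRz) \to \exists w (yRw \wedge z R^2 w)).
(a): fails — w0Rw1, w0Rw1 but no w with w1Rw and w1R²w.
(b): fails — uRv, uRv but no t with vRt and vR²t.
(c): holds.
Valid on: (c).

(c)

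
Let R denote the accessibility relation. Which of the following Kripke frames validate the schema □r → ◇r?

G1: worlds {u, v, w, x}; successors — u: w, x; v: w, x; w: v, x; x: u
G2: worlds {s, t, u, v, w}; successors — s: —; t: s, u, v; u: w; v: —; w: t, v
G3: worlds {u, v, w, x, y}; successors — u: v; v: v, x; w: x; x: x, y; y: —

G1

The schema corresponds to seriality: ∀x ∃y Rxy.
G1: ✓.
G2: fails — world s has no successor.
G3: fails — world y has no successor.
Valid on: G1.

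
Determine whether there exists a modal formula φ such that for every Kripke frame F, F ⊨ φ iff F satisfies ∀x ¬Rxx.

Any modally definable frame class is closed under surjective bounded morphisms.
The 5-cycle (worlds a,b,c,d,e with a→b→c→d→e→a) is irreflexive, and the map sending every world to a single reflexive point • is a surjective bounded morphism (forth: every edge maps to (•,•); back: every world has a successor). So any modal formula valid on the 5-cycle is also valid on the reflexive point, which is not irreflexive.
Hence irreflexivity is not modally definable.

No — not modally definable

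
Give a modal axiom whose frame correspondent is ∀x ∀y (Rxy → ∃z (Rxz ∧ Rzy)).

□□ψ → □ψ

A defining formula is □□ψ → □ψ (the C4 axiom).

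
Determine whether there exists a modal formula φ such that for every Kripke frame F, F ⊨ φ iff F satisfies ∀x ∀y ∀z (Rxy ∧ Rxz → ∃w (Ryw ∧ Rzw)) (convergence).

Yes: it is convergence, defined by the .2 schema ◇□q → □◇q.

Yes, by ◇□q → □◇q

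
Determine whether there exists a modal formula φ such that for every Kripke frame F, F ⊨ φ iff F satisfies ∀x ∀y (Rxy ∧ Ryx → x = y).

No — not modally definable

If a class were modally definable it would be closed under surjective bounded morphisms (Goldblatt–Thomason).
The 6-cycle (worlds s,t,u,v,w,x with s→t→u→v→w→x→s) is antisymmetric. Sending even-indexed worlds to • and odd-indexed worlds to ∘ is a surjective bounded morphism onto the two-world frame with •↔∘, which is not antisymmetric.
So no modal formula (or set of formulas) defines exactly the antisymmetric frames.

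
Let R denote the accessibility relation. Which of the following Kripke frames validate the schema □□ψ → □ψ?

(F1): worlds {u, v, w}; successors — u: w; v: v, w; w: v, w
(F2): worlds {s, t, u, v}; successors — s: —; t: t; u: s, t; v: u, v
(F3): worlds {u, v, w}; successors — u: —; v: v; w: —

(F1), (F3)

This is the axiom for density; its first-order frame correspondent is ∀x ∀y (Rxy → ∃z (Rxz ∧ Rzy)).
(F1): satisfies the condition.
(F2): fails — Rus but no z with Ruz and Rzs.
(F3): satisfies the condition.
Valid on: (F1), (F3).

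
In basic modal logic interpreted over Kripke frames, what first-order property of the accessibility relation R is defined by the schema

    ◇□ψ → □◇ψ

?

Suppose ◇□ψ→□◇ψ is valid. Take Rxy, Rxz and set V(ψ)={w : Ryw}. Then □ψ at y so ◇□ψ at x, so □◇ψ at x, so ◇ψ at z, giving w with Rzw and Ryw.

convergence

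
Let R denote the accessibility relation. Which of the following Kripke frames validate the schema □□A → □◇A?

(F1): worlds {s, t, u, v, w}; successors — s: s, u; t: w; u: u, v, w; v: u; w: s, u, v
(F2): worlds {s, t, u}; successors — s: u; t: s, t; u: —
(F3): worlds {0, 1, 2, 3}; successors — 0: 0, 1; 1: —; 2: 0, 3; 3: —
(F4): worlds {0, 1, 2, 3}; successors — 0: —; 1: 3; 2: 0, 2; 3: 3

(F1)

Frame correspondent (Sahlqvist): ∀x ∀z (xRz → ∃w (xR²w ∧ zRw)) — i.e. a generalized confluence (Geach) condition.
(F1): ✓.
(F2): fails — sRu but no w with sR²w and uRw.
(F3): fails — 0R1 but no w with 0R²w and 1Rw.
(F4): fails — 2R0 but no w with 2R²w and 0Rw.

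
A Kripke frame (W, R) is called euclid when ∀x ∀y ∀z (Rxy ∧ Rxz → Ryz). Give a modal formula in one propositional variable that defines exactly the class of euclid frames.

This is the Euclidean property; the standard corresponding axiom is 5: ◇q → □◇q.
Suppose ◇q→□◇q is valid. Take Rxy, Rxz and set V(q)={y}. Then ◇q at x, so □◇q at x, so ◇q at z, so some w with Rzw has q; w=y, i.e. Rzy. By symmetry of the argument, Ryz.

◇q → □◇q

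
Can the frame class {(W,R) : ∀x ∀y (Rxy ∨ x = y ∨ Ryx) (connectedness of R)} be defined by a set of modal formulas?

Modal frame validity is preserved under disjoint unions.
Take 2 disjoint single-world reflexive frames: each is trivially connected, but their disjoint union has 2 worlds with no edge between distinct components, so it is not connected.
So no modal formula (or set of formulas) defines exactly the connected frames.

No — not modally definable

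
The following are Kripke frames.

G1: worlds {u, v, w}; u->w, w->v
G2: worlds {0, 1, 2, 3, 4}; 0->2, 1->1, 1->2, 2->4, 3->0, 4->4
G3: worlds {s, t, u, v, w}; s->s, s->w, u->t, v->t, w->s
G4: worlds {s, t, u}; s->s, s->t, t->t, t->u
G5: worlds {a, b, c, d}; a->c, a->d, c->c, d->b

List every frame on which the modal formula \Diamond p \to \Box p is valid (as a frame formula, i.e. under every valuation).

Frame correspondent (Sahlqvist): \forall x \forall y \forall z (Rxy \wedge Rxz \to y = z) — i.e. partial functionality.
G1: satisfies the condition.
G2: fails — 1 sees both 1 and 2.
G3: fails — s sees both s and w.
G4: fails — s sees both s and t.
G5: fails — a sees both c and d.

G1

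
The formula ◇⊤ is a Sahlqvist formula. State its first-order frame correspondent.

seriality: ∀x ∃y Rxy

◇⊤ holds at w iff w has a successor, so frame-validity of ◇⊤ is exactly seriality. Equivalently via □φ → ◇φ:
Suppose □φ→◇φ is valid. At any x set V(φ)=W. Then □φ at x, so ◇φ at x, so x has a successor.
The converse is a direct semantic check.
Frame condition: ∀x ∃y Rxy.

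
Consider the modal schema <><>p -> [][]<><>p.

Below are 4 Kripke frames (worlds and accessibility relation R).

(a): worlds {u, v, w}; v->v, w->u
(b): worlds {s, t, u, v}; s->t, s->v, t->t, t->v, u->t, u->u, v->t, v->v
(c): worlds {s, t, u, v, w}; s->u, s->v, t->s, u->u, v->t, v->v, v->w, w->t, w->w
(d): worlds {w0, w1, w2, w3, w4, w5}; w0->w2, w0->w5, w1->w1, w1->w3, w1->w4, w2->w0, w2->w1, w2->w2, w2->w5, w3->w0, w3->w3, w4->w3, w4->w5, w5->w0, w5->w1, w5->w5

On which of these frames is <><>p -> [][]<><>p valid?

Frame correspondent (Sahlqvist): forall x forall y forall z ((x R^2 y & x R^2 z) -> exists w (y = w & z R^2 w)) — i.e. a generalized confluence (Geach) condition.
(a): holds.
(b): fails — uR²u, uR²t but no w with u=w and tR²w.
(c): fails — sR²t, sR²t but no w* with t=w* and tR²w*.
(d): fails — w0R²w2, w0R²w1 but no w with w2=w and w1R²w.

(a)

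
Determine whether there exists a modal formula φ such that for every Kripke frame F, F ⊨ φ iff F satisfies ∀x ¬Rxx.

Not modally definable

If a class were modally definable it would be closed under surjective bounded morphisms (Goldblatt–Thomason).
The 5-cycle (worlds 0,1,2,3,4 with 0→1→2→3→4→0) is irreflexive, and the map sending every world to a single reflexive point • is a surjective bounded morphism (forth: every edge maps to (•,•); back: every world has a successor). So any modal formula valid on the 5-cycle is also valid on the reflexive point, which is not irreflexive.
So no modal formula (or set of formulas) defines exactly the irreflexive frames.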